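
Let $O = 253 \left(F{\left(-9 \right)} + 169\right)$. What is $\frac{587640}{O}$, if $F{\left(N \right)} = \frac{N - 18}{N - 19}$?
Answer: $\frac{16453920}{1204027} \approx 13.666$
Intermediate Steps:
$F{\left(N \right)} = \frac{-18 + N}{-19 + N}$
$O = \frac{1204027}{28}$ ($O = 253 \left(\frac{-18 - 9}{-19 - 9} + 169\right) = 253 \left(\frac{1}{-28} \left(-27\right) + 169\right) = 253 \left(\left(- \frac{1}{28}\right) \left(-27\right) + 169\right) = 253 \left(\frac{27}{28} + 169\right) = 253 \cdot \frac{4759}{28} = \frac{1204027}{28} \approx 43001.0$)
$\frac{587640}{O} = \frac{587640}{\frac{1204027}{28}} = 587640 \cdot \frac{28}{1204027} = \frac{16453920}{1204027}$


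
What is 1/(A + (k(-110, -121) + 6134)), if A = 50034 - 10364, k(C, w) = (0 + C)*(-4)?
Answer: 1/46244 ≈ 2.1624e-5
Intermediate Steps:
k(C, w) = -4*C (k(C, w) = C*(-4) = -4*C)
A = 39670
1/(A + (k(-110, -121) + 6134)) = 1/(39670 + (-4*(-110) + 6134)) = 1/(39670 + (440 + 6134)) = 1/(39670 + 6574) = 1/46244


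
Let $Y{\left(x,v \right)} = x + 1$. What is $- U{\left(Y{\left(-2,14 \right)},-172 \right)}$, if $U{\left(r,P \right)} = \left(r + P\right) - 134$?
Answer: $307$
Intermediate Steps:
$Y{\left(x,v \right)} = 1 + x$
$U{\left(r,P \right)} = -134 + P + r$ ($U{\left(r,P \right)} = \left(P + r\right) - 134 = -134 + P + r$)
$- U{\left(Y{\left(-2,14 \right)},-172 \right)} = - (-134 - 172 + \left(1 - 2\right)) = - (-134 - 172 - 1) = \left(-1\right) \left(-307\right) = 307$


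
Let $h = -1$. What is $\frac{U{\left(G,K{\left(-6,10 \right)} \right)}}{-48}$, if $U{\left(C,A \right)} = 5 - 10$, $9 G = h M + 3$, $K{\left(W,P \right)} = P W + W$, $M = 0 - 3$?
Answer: $\frac{5}{48} \approx 0.10417$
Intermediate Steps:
$M = -3$ ($M = 0 - 3 = -3$)
$K{\left(W,P \right)} = W + P W$
$G = \frac{2}{3}$ ($G = \frac{\left(-1\right) \left(-3\right) + 3}{9} = \frac{3 + 3}{9} = \frac{1}{9} \cdot 6 = \frac{2}{3} \approx 0.66667$)
$U{\left(C,A \right)} = -5$ ($U{\left(C,A \right)} = 5 - 10 = -5$)
$\frac{U{\left(G,K{\left(-6,10 \right)} \right)}}{-48} = - \frac{5}{-48} = \left(-5\right) \left(- \frac{1}{48}\right) = \frac{5}{48}$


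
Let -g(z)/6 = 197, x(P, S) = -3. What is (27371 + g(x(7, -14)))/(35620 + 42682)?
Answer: 26189/78302 ≈ 0.33446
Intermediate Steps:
g(z) = -1182 (g(z) = -6*197 = -1182)
(27371 + g(x(7, -14)))/(35620 + 42682) = (27371 - 1182)/(35620 + 42682) = 26189/78302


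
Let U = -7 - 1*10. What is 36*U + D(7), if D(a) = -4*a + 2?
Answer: -638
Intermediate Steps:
U = -17 (U = -7 - 10 = -17)
D(a) = 2 - 4*a
36*U + D(7) = 36*(-17) + (2 - 4*7) = -612 + (2 - 28) = -612 - 26 = -638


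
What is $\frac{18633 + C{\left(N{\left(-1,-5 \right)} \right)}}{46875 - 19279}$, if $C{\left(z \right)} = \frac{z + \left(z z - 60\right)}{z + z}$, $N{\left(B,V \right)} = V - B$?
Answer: $\frac{18639}{27596} \approx 0.67542$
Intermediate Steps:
$C{\left(z \right)} = \frac{-60 + z + z^{2}}{2 z}$ ($C{\left(z \right)} = \frac{z + \left(z^{2} - 60\right)}{2 z} = \left(z + \left(-60 + z^{2}\right)\right) \frac{1}{2 z} = \left(-60 + z + z^{2}\right) \frac{1}{2 z} = \frac{-60 + z + z^{2}}{2 z}$)
$\frac{18633 + C{\left(N{\left(-1,-5 \right)} \right)}}{46875 - 19279} = \frac{18633 + \frac{-60 + \left(-5 - -1\right) \left(1 - 4\right)}{2 \left(-5 - -1\right)}}{46875 - 19279} = \frac{18633 + \frac{-60 + \left(-5 + 1\right) \left(1 + \left(-5 + 1\right)\right)}{2 \left(-5 + 1\right)}}{27596} = \left(18633 + \frac{-60 - 4 \left(1 - 4\right)}{2 \left(-4\right)}\right) \frac{1}{27596} = \left(18633 + \frac{1}{2} \left(- \frac{1}{4}\right) \left(-60 - -12\right)\right) \frac{1}{27596} = \left(18633 + \frac{1}{2} \left(- \frac{1}{4}\right) \left(-60 + 12\right)\right) \frac{1}{27596} = \left(18633 + \frac{1}{2} \left(- \frac{1}{4}\right) \left(-48\right)\right) \frac{1}{27596} = \left(18633 + 6\right) \frac{1}{27596} = 18639 \cdot \frac{1}{27596} = \frac{18639}{27596}$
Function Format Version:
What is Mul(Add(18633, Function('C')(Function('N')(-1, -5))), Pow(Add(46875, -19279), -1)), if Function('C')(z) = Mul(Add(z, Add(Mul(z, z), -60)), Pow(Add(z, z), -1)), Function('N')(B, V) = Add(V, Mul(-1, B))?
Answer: Rational(18639, 27596) ≈ 0.67542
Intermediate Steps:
Function('C')(z) = Mul(Rational(1, 2), Pow(z, -1), Add(-60, z, Pow(z, 2))) (Function('C')(z) = Mul(Add(z, Add(Pow(z, 2), -60)), Pow(Mul(2, z), -1)) = Mul(Add(z, Add(-60, Pow(z, 2))), Mul(Rational(1, 2), Pow(z, -1))) = Mul(Add(-60, z, Pow(z, 2)), Mul(Rational(1, 2), Pow(z, -1))) = Mul(Rational(1, 2), Pow(z, -1), Add(-60, z, Pow(z, 2))))
Mul(Add(18633, Function('C')(Function('N')(-1, -5))), Pow(Add(46875, -19279), -1)) = Mul(Add(18633, Mul(Rational(1, 2), Pow(Add(-5, Mul(-1, -1)), -1), Add(-60, Mul(Add(-5, Mul(-1, -1)), Add(1, Add(-5, Mul(-1, -1))))))), Pow(Add(46875, -19279), -1)) = Mul(Add(18633, Mul(Rational(1, 2), Pow(Add(-5, 1), -1), Add(-60, Mul(Add(-5, 1), Add(1, Add(-5, 1)))))), Pow(27596, -1)) = Mul(Add(18633, Mul(Rational(1, 2), Pow(-4, -1), Add(-60, Mul(-4, Add(1, -4))))), Rational(1, 27596)) = Mul(Add(18633, Mul(Rational(1, 2), Rational(-1, 4), Add(-60, Mul(-4, -3)))), Rational(1, 27596)) = Mul(Add(18633, Mul(Rational(1, 2), Rational(-1, 4), Add(-60, 12))), Rational(1, 27596)) = Mul(Add(18633, Mul(Rational(1, 2), Rational(-1, 4), -48)), Rational(1, 27596)) = Mul(Add(18633, 6), Rational(1, 27596)) = Mul(18639, Rational(1, 27596)) = Rational(18639, 27596)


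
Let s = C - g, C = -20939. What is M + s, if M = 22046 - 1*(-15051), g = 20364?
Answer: -4206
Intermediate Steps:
M = 37097 (M = 22046 + 15051 = 37097)
s = -41303 (s = -20939 - 1*20364 = -20939 - 20364 = -41303)
M + s = 37097 - 41303 = -4206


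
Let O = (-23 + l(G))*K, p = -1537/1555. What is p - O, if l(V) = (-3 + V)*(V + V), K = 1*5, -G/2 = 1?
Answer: 21788/1555 ≈ 14.012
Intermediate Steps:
G = -2 (G = -2*1 = -2)
p = -1537/1555 (p = -1537*1/1555 = -1537/1555 ≈ -0.98842)
K = 5
l(V) = 2*V*(-3 + V) (l(V) = (-3 + V)*(2*V) = 2*V*(-3 + V))
O = -15 (O = (-23 + 2*(-2)*(-3 - 2))*5 = (-23 + 2*(-2)*(-5))*5 = (-23 + 20)*5 = -3*5 = -15)
p - O = -1537/1555 - 1*(-15) = -1537/1555 + 15 = 21788/1555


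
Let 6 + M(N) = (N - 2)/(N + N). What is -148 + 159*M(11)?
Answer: -22813/22 ≈ -1037.0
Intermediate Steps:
M(N) = -6 + (-2 + N)/(2*N) (M(N) = -6 + (N - 2)/(N + N) = -6 + (-2 + N)/((2*N)) = -6 + (-2 + N)*(1/(2*N)) = -6 + (-2 + N)/(2*N))
-148 + 159*M(11) = -148 + 159*(-11/2 - 1/11) = -148 + 159*(-123/22) = -148 - 19557/22 = -22813/22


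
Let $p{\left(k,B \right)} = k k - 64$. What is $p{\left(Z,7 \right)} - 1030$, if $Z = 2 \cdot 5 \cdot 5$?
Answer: $1406$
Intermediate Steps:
$Z = 50$ ($Z = 10 \cdot 5 = 50$)
$p{\left(k,B \right)} = -64 + k^{2}$ ($p{\left(k,B \right)} = k^{2} - 64 = -64 + k^{2}$)
$p{\left(Z,7 \right)} - 1030 = \left(-64 + 50^{2}\right) - 1030 = \left(-64 + 2500\right) - 1030 = 2436 - 1030 = 1406$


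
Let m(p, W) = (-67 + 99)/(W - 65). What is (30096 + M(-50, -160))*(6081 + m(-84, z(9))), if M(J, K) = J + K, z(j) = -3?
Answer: 181722702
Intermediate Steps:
m(p, W) = 32/(-65 + W)
(30096 + M(-50, -160))*(6081 + m(-84, z(9))) = (30096 + (-50 - 160))*(6081 + 32/(-65 - 3)) = (30096 - 210)*(6081 + 32/(-68)) = 29886*(6081 + 32*(-1/68)) = 29886*(6081 - 8/17) = 29886*(103369/17) = 181722702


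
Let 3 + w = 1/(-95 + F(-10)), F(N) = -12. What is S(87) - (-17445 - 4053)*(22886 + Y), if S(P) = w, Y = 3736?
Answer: 61238213570/107 ≈ 5.7232e+8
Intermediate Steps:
w = -322/107 (w = -3 + 1/(-95 - 12) = -3 + 1/(-107) = -3 - 1/107 = -322/107 ≈ -3.0093)
S(P) = -322/107
S(87) - (-17445 - 4053)*(22886 + Y) = -322/107 - (-17445 - 4053)*(22886 + 3736) = -322/107 - (-21498)*26622 = -322/107 - 1*(-572319756) = -322/107 + 572319756 = 61238213570/107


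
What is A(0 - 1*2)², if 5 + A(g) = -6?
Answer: 121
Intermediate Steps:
A(g) = -11 (A(g) = -5 - 6 = -11)
A(0 - 1*2)² = (-11)² = 121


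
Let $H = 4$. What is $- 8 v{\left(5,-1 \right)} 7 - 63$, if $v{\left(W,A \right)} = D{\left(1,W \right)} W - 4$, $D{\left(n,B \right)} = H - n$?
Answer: $-679$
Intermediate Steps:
$D{\left(n,B \right)} = 4 - n$
$v{\left(W,A \right)} = -4 + 3 W$ ($v{\left(W,A \right)} = \left(4 - 1\right) W - 4 = 3 W - 4 = -4 + 3 W$)
$- 8 v{\left(5,-1 \right)} 7 - 63 = - 8 \left(-4 + 3 \cdot 5\right) 7 - 63 = - 8 \left(-4 + 15\right) 7 - 63 = \left(-8\right) 11 \cdot 7 - 63 = \left(-88\right) 7 - 63 = -616 - 63 = -679$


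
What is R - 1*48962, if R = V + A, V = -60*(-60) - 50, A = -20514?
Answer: -65926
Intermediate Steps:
V = 3550 (V = 3600 - 50 = 3550)
R = -16964 (R = 3550 - 20514 = -16964)
R - 1*48962 = -16964 - 1*48962 = -16964 - 48962 = -65926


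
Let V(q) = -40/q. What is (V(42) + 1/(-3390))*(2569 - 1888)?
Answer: -5131789/7910 ≈ -648.77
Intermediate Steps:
(V(42) + 1/(-3390))*(2569 - 1888) = (-40/42 + 1/(-3390))*(2569 - 1888) = (-40*1/42 - 1/3390)*681 = (-20/21 - 1/3390)*681 = -22607/23730*681 = -5131789/7910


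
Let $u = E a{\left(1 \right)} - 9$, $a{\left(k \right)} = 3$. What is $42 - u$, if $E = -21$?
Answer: $114$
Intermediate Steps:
$u = -72$ ($u = \left(-21\right) 3 - 9 = -63 - 9 = -72$)
$42 - u = 42 - -72 = 42 + 72 = 114$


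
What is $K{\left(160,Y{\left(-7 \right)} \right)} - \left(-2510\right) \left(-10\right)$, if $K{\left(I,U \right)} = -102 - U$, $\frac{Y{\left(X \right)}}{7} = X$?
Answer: $-25153$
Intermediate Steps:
$Y{\left(X \right)} = 7 X$
$K{\left(160,Y{\left(-7 \right)} \right)} - \left(-2510\right) \left(-10\right) = \left(-102 - 7 \left(-7\right)\right) - \left(-2510\right) \left(-10\right) = \left(-102 - -49\right) - 25100 = \left(-102 + 49\right) - 25100 = -53 - 25100 = -25153$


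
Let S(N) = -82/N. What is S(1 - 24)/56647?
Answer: 82/1302881 ≈ 6.2937e-5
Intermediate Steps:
S(1 - 24)/56647 = -82/(1 - 24)/56647 = -82/(-23)*(1/56647) = -82*(-1/23)*(1/56647) = (82/23)*(1/56647) = 82/1302881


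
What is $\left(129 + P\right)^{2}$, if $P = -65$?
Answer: $4096$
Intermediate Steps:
$\left(129 + P\right)^{2} = \left(129 - 65\right)^{2} = 64^{2} = 4096$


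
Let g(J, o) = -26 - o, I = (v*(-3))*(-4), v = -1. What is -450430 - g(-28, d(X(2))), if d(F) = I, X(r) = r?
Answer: -450416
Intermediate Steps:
I = -12 (I = -1*(-3)*(-4) = 3*(-4) = -12)
d(F) = -12
-450430 - g(-28, d(X(2))) = -450430 - (-26 - 1*(-12)) = -450430 - (-26 + 12) = -450430 - 1*(-14) = -450430 + 14 = -450416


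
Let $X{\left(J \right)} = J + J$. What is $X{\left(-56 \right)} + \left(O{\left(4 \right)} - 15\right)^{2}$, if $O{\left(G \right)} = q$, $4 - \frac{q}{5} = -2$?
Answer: $113$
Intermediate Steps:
$q = 30$ ($q = 20 - -10 = 20 + 10 = 30$)
$O{\left(G \right)} = 30$
$X{\left(J \right)} = 2 J$
$X{\left(-56 \right)} + \left(O{\left(4 \right)} - 15\right)^{2} = 2 \left(-56\right) + \left(30 - 15\right)^{2} = -112 + 15^{2} = -112 + 225 = 113$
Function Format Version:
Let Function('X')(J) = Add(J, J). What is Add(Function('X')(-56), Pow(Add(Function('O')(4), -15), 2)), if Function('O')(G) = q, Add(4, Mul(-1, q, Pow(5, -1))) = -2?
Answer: 113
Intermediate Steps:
q = 30 (q = Add(20, Mul(-5, -2)) = Add(20, 10) = 30)
Function('O')(G) = 30
Function('X')(J) = Mul(2, J)
Add(Function('X')(-56), Pow(Add(Function('O')(4), -15), 2)) = Add(Mul(2, -56), Pow(Add(30, -15), 2)) = Add(-112, Pow(15, 2)) = Add(-112, 225) = 113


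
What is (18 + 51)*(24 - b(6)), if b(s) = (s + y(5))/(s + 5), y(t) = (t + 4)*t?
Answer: 14697/11 ≈ 1336.1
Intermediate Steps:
y(t) = t*(4 + t) (y(t) = (4 + t)*t = t*(4 + t))
b(s) = (45 + s)/(5 + s) (b(s) = (s + 5*(4 + 5))/(s + 5) = (s + 5*9)/(5 + s) = (s + 45)/(5 + s) = (45 + s)/(5 + s))
(18 + 51)*(24 - b(6)) = (18 + 51)*(24 - (45 + 6)/(5 + 6)) = 69*(24 - 51/11) = 69*(213/11) = 14697/11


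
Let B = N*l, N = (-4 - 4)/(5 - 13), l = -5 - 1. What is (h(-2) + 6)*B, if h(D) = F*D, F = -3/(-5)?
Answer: -144/5 ≈ -28.800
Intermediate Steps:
l = -6
F = ⅗ (F = -3*(-⅕) = ⅗ ≈ 0.60000)
h(D) = 3*D/5
N = 1 (N = -8/(-8) = -8*(-⅛) = 1)
B = -6 (B = 1*(-6) = -6)
(h(-2) + 6)*B = ((⅗)*(-2) + 6)*(-6) = (-6/5 + 6)*(-6) = (24/5)*(-6) = -144/5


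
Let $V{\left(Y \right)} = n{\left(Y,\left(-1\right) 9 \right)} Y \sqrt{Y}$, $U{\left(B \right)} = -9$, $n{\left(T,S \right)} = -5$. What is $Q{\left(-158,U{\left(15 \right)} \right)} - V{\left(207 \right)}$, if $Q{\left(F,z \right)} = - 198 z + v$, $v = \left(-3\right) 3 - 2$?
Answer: $1771 + 3105 \sqrt{23} \approx 16662.0$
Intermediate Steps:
$v = -11$ ($v = -9 - 2 = -11$)
$Q{\left(F,z \right)} = -11 - 198 z$ ($Q{\left(F,z \right)} = - 198 z - 11 = -11 - 198 z$)
$V{\left(Y \right)} = - 5 Y^{\frac{3}{2}}$ ($V{\left(Y \right)} = - 5 Y \sqrt{Y} = - 5 Y^{\frac{3}{2}}$)
$Q{\left(-158,U{\left(15 \right)} \right)} - V{\left(207 \right)} = \left(-11 - -1782\right) - - 5 \cdot 207^{\frac{3}{2}} = \left(-11 + 1782\right) - - 5 \cdot 621 \sqrt{23} = 1771 - - 3105 \sqrt{23} = 1771 + 3105 \sqrt{23}$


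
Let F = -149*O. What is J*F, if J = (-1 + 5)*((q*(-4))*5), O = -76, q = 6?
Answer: -5435520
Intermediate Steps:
J = -480 (J = (-1 + 5)*((6*(-4))*5) = 4*(-24*5) = 4*(-120) = -480)
F = 11324 (F = -149*(-76) = 11324)
J*F = -480*11324 = -5435520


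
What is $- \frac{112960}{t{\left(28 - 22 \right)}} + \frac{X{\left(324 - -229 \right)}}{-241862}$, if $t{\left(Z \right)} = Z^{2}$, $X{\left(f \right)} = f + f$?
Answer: $- \frac{3415096417}{1088379} \approx -3137.8$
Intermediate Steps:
$X{\left(f \right)} = 2 f$
$- \frac{112960}{t{\left(28 - 22 \right)}} + \frac{X{\left(324 - -229 \right)}}{-241862} = - \frac{112960}{\left(28 - 22\right)^{2}} + \frac{2 \left(324 - -229\right)}{-241862} = - \frac{112960}{\left(28 - 22\right)^{2}} + 2 \left(324 + 229\right) \left(- \frac{1}{241862}\right) = - \frac{112960}{6^{2}} + 2 \cdot 553 \left(- \frac{1}{241862}\right) = - \frac{112960}{36} + 1106 \left(- \frac{1}{241862}\right) = \left(-112960\right) \frac{1}{36} - \frac{553}{120931} = - \frac{28240}{9} - \frac{553}{120931} = - \frac{3415096417}{1088379}$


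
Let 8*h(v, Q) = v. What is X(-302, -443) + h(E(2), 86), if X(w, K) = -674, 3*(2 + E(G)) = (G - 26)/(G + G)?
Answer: -1349/2 ≈ -674.50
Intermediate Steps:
E(G) = -2 + (-26 + G)/(6*G) (E(G) = -2 + ((G - 26)/(G + G))/3 = -2 + ((-26 + G)/((2*G)))/3 = -2 + ((-26 + G)*(1/(2*G)))/3 = -2 + ((-26 + G)/(2*G))/3 = -2 + (-26 + G)/(6*G))
h(v, Q) = v/8
X(-302, -443) + h(E(2), 86) = -674 + ((1/6)*(-26 - 11*2)/2)/8 = -674 + ((1/6)*(1/2)*(-26 - 22))/8 = -674 + ((1/6)*(1/2)*(-48))/8 = -674 + (1/8)*(-4) = -674 - 1/2 = -1349/2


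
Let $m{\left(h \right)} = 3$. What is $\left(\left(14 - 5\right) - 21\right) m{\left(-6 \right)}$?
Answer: $-36$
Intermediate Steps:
$\left(\left(14 - 5\right) - 21\right) m{\left(-6 \right)} = \left(\left(14 - 5\right) - 21\right) 3 = \left(9 - 21\right) 3 = \left(-12\right) 3 = -36$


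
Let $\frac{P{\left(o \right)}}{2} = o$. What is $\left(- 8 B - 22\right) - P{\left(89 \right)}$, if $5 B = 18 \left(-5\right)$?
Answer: $-56$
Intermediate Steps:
$B = -18$ ($B = \frac{18 \left(-5\right)}{5} = \frac{1}{5} \left(-90\right) = -18$)
$P{\left(o \right)} = 2 o$
$\left(- 8 B - 22\right) - P{\left(89 \right)} = \left(\left(-8\right) \left(-18\right) - 22\right) - 2 \cdot 89 = \left(144 - 22\right) - 178 = 122 - 178 = -56$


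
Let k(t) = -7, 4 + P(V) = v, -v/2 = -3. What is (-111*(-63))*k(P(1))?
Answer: -48951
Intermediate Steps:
v = 6 (v = -2*(-3) = 6)
P(V) = 2 (P(V) = -4 + 6 = 2)
(-111*(-63))*k(P(1)) = -111*(-63)*(-7) = 6993*(-7) = -48951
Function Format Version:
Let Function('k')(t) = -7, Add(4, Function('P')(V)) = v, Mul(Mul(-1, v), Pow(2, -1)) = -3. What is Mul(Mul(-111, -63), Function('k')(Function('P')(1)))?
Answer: -48951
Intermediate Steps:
v = 6 (v = Mul(-2, -3) = 6)
Function('P')(V) = 2 (Function('P')(V) = Add(-4, 6) = 2)
Mul(Mul(-111, -63), Function('k')(Function('P')(1))) = Mul(Mul(-111, -63), -7) = Mul(6993, -7) = -48951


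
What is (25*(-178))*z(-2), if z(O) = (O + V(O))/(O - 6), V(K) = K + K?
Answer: -6675/2 ≈ -3337.5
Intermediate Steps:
V(K) = 2*K
z(O) = 3*O/(-6 + O) (z(O) = (O + 2*O)/(O - 6) = (3*O)/(-6 + O) = 3*O/(-6 + O))
(25*(-178))*z(-2) = (25*(-178))*(3*(-2)/(-6 - 2)) = -13350*(-2)/(-8) = -13350*(-2)*(-1)/8 = -4450*¾ = -6675/2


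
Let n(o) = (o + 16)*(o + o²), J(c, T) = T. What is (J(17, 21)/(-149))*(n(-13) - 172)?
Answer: -6216/149 ≈ -41.718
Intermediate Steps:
n(o) = (16 + o)*(o + o²)
(J(17, 21)/(-149))*(n(-13) - 172) = (21/(-149))*(-13*(16 + (-13)² + 17*(-13)) - 172) = (21*(-1/149))*(-13*(16 + 169 - 221) - 172) = -21*(-13*(-36) - 172)/149 = -21*(468 - 172)/149 = -21/149*296 = -6216/149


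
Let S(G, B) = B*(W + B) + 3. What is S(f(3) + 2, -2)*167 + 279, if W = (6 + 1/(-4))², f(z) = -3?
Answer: -76759/8 ≈ -9594.9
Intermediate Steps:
W = 529/16 (W = (6 + 1*(-¼))² = (6 - ¼)² = (23/4)² = 529/16 ≈ 33.063)
S(G, B) = 3 + B*(529/16 + B) (S(G, B) = B*(529/16 + B) + 3 = 3 + B*(529/16 + B))
S(f(3) + 2, -2)*167 + 279 = (3 + (-2)² + (529/16)*(-2))*167 + 279 = (3 + 4 - 529/8)*167 + 279 = -473/8*167 + 279 = -78991/8 + 279 = -76759/8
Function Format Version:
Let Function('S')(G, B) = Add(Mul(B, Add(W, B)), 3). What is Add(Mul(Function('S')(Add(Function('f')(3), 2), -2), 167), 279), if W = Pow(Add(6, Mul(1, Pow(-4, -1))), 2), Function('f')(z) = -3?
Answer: Rational(-76759, 8) ≈ -9594.9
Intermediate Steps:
W = Rational(529, 16) (W = Pow(Add(6, Mul(1, Rational(-1, 4))), 2) = Pow(Add(6, Rational(-1, 4)), 2) = Pow(Rational(23, 4), 2) = Rational(529, 16) ≈ 33.063)
Function('S')(G, B) = Add(3, Mul(B, Add(Rational(529, 16), B))) (Function('S')(G, B) = Add(Mul(B, Add(Rational(529, 16), B)), 3) = Add(3, Mul(B, Add(Rational(529, 16), B))))
Add(Mul(Function('S')(Add(Function('f')(3), 2), -2), 167), 279) = Add(Mul(Add(3, Pow(-2, 2), Mul(Rational(529, 16), -2)), 167), 279) = Add(Mul(Add(3, 4, Rational(-529, 8)), 167), 279) = Add(Mul(Rational(-473, 8), 167), 279) = Add(Rational(-78991, 8), 279) = Rational(-76759, 8)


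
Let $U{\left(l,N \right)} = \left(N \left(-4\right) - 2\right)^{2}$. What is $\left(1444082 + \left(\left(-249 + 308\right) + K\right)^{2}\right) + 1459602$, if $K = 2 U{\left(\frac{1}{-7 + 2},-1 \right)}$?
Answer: $2908173$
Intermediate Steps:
$U{\left(l,N \right)} = \left(-2 - 4 N\right)^{2}$ ($U{\left(l,N \right)} = \left(- 4 N - 2\right)^{2} = \left(-2 - 4 N\right)^{2}$)
$K = 8$ ($K = 2 \cdot 4 \left(1 + 2 \left(-1\right)\right)^{2} = 2 \cdot 4 \left(1 - 2\right)^{2} = 2 \cdot 4 \left(-1\right)^{2} = 2 \cdot 4 \cdot 1 = 2 \cdot 4 = 8$)
$\left(1444082 + \left(\left(-249 + 308\right) + K\right)^{2}\right) + 1459602 = \left(1444082 + \left(\left(-249 + 308\right) + 8\right)^{2}\right) + 1459602 = \left(1444082 + \left(59 + 8\right)^{2}\right) + 1459602 = \left(1444082 + 67^{2}\right) + 1459602 = \left(1444082 + 4489\right) + 1459602 = 1448571 + 1459602 = 2908173$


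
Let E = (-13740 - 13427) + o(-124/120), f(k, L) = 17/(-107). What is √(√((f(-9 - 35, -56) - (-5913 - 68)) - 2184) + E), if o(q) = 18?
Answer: √(-310828901 + 107*√43470034)/107 ≈ 164.58*I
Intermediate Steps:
f(k, L) = -17/107 (f(k, L) = 17*(-1/107) = -17/107)
E = -27149 (E = (-13740 - 13427) + 18 = -27167 + 18 = -27149)
√(√((f(-9 - 35, -56) - (-5913 - 68)) - 2184) + E) = √(√((-17/107 - (-5913 - 68)) - 2184) - 27149) = √(√((-17/107 - 1*(-5981)) - 2184) - 27149) = √(√((-17/107 + 5981) - 2184) - 27149) = √(√(639950/107 - 2184) - 27149) = √(√(406262/107) - 27149) = √(√43470034/107 - 27149) = √(-27149 + √43470034/107)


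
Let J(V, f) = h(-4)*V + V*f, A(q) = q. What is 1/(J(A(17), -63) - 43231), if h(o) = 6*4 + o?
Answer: -1/43962 ≈ -2.2747e-5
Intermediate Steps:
h(o) = 24 + o
J(V, f) = 20*V + V*f (J(V, f) = (24 - 4)*V + V*f = 20*V + V*f)
1/(J(A(17), -63) - 43231) = 1/(17*(20 - 63) - 43231) = 1/(17*(-43) - 43231) = 1/(-731 - 43231) = 1/(-43962) = -1/43962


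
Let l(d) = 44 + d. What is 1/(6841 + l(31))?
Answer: 1/6916 ≈ 0.00014459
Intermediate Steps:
1/(6841 + l(31)) = 1/(6841 + (44 + 31)) = 1/(6841 + 75) = 1/6916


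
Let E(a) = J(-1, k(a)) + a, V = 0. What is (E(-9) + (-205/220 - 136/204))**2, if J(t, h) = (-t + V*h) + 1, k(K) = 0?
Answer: 1288225/17424 ≈ 73.934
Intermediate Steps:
J(t, h) = 1 - t (J(t, h) = (-t + 0*h) + 1 = (-t + 0) + 1 = -t + 1 = 1 - t)
E(a) = 2 + a (E(a) = (1 - 1*(-1)) + a = (1 + 1) + a = 2 + a)
(E(-9) + (-205/220 - 136/204))**2 = ((2 - 9) + (-205/220 - 136/204))**2 = (-7 + (-205*1/220 - 136*1/204))**2 = (-7 + (-41/44 - 2/3))**2 = (-7 - 211/132)**2 = (-1135/132)**2 = 1288225/17424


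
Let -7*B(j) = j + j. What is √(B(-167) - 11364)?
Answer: I*√554498/7 ≈ 106.38*I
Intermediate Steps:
B(j) = -2*j/7 (B(j) = -(j + j)/7 = -2*j/7)
√(B(-167) - 11364) = √(-2/7*(-167) - 11364) = √(334/7 - 11364) = √(-79214/7) = I*√554498/7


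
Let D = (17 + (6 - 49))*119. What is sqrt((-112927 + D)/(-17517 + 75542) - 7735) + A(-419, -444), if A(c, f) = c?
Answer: -419 + 2*I*sqrt(260497084529)/11605 ≈ -419.0 + 87.96*I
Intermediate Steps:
D = -3094 (D = (17 - 43)*119 = -26*119 = -3094)
sqrt((-112927 + D)/(-17517 + 75542) - 7735) + A(-419, -444) = sqrt((-112927 - 3094)/(-17517 + 75542) - 7735) - 419 = sqrt(-116021/58025 - 7735) - 419 = sqrt(-448939396/58025) - 419 = 2*I*sqrt(260497084529)/11605 - 419 = -419 + 2*I*sqrt(260497084529)/11605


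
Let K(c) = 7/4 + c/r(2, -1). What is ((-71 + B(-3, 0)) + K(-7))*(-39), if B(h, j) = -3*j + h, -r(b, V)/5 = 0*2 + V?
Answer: 57447/20 ≈ 2872.4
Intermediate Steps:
r(b, V) = -5*V (r(b, V) = -5*(0*2 + V) = -5*(0 + V) = -5*V)
B(h, j) = h - 3*j
K(c) = 7/4 + c/5 (K(c) = 7/4 + c/((-5*(-1))) = 7*(1/4) + c/5 = 7/4 + c*(1/5) = 7/4 + c/5)
((-71 + B(-3, 0)) + K(-7))*(-39) = ((-71 + (-3 - 3*0)) + (7/4 + (1/5)*(-7)))*(-39) = ((-71 + (-3 + 0)) + (7/4 - 7/5))*(-39) = ((-71 - 3) + 7/20)*(-39) = (-74 + 7/20)*(-39) = -1473/20*(-39) = 57447/20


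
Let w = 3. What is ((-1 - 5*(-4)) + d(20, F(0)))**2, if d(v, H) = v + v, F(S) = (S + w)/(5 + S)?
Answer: 3481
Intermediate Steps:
F(S) = (3 + S)/(5 + S) (F(S) = (S + 3)/(5 + S) = (3 + S)/(5 + S))
d(v, H) = 2*v
((-1 - 5*(-4)) + d(20, F(0)))**2 = ((-1 - 5*(-4)) + 2*20)**2 = ((-1 + 20) + 40)**2 = (19 + 40)**2 = 59**2 = 3481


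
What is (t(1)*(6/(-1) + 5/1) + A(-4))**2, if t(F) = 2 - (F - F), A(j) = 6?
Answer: 16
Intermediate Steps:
t(F) = 2 (t(F) = 2 - 1*0 = 2 + 0 = 2)
(t(1)*(6/(-1) + 5/1) + A(-4))**2 = (2*(6/(-1) + 5/1) + 6)**2 = (2*(6*(-1) + 5*1) + 6)**2 = (2*(-6 + 5) + 6)**2 = (2*(-1) + 6)**2 = (-2 + 6)**2 = 4**2 = 16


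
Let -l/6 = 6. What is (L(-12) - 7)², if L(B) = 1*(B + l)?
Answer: 3025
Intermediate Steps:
l = -36 (l = -6*6 = -36)
L(B) = -36 + B (L(B) = 1*(B - 36) = 1*(-36 + B) = -36 + B)
(L(-12) - 7)² = ((-36 - 12) - 7)² = (-48 - 7)² = (-55)² = 3025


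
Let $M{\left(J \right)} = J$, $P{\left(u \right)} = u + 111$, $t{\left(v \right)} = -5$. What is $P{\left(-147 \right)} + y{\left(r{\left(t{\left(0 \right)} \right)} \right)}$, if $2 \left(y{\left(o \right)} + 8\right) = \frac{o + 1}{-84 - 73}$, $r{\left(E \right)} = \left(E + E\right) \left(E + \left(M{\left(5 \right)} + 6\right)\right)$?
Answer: $- \frac{13757}{314} \approx -43.812$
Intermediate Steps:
$P{\left(u \right)} = 111 + u$
$r{\left(E \right)} = 2 E \left(11 + E\right)$ ($r{\left(E \right)} = \left(E + E\right) \left(E + \left(5 + 6\right)\right) = 2 E \left(E + 11\right) = 2 E \left(11 + E\right)$)
$y{\left(o \right)} = - \frac{2513}{314} - \frac{o}{314}$ ($y{\left(o \right)} = -8 + \frac{\left(o + 1\right) \frac{1}{-84 - 73}}{2} = -8 + \frac{\left(1 + o\right) \frac{1}{-157}}{2} = -8 + \frac{\left(1 + o\right) \left(- \frac{1}{157}\right)}{2} = -8 + \frac{- \frac{1}{157} - \frac{o}{157}}{2} = -8 - \left(\frac{1}{314} + \frac{o}{314}\right) = - \frac{2513}{314} - \frac{o}{314}$)
$P{\left(-147 \right)} + y{\left(r{\left(t{\left(0 \right)} \right)} \right)} = \left(111 - 147\right) - \left(\frac{2513}{314} + \frac{2 \left(-5\right) \left(11 - 5\right)}{314}\right) = -36 - \left(\frac{2513}{314} + \frac{2 \left(-5\right) 6}{314}\right) = -36 - \frac{2453}{314} = - \frac{13757}{314}$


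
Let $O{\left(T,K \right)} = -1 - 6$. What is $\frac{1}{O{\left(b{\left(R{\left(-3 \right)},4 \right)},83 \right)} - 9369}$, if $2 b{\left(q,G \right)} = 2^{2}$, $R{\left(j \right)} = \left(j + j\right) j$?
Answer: $- \frac{1}{9376} \approx -0.00010666$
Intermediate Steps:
$R{\left(j \right)} = 2 j^{2}$ ($R{\left(j \right)} = 2 j j = 2 j^{2}$)
$b{\left(q,G \right)} = 2$ ($b{\left(q,G \right)} = \frac{2^{2}}{2} = \frac{1}{2} \cdot 4 = 2$)
$O{\left(T,K \right)} = -7$
$\frac{1}{O{\left(b{\left(R{\left(-3 \right)},4 \right)},83 \right)} - 9369} = \frac{1}{-7 - 9369} = \frac{1}{-9376} = - \frac{1}{9376}$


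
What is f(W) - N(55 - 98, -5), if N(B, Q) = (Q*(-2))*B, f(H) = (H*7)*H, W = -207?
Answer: 300373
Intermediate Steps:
f(H) = 7*H² (f(H) = (7*H)*H = 7*H²)
N(B, Q) = -2*B*Q (N(B, Q) = (-2*Q)*B = -2*B*Q)
f(W) - N(55 - 98, -5) = 7*(-207)² - (-2)*(55 - 98)*(-5) = 7*42849 - (-2)*(-43)*(-5) = 299943 - 1*(-430) = 299943 + 430 = 300373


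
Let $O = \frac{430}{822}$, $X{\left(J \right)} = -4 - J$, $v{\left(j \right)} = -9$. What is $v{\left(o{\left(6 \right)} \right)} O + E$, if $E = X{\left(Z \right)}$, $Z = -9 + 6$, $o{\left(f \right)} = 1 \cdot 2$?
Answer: $- \frac{782}{137} \approx -5.708$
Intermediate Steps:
$o{\left(f \right)} = 2$
$Z = -3$
$E = -1$ ($E = -4 - -3 = -4 + 3 = -1$)
$O = \frac{215}{411}$ ($O = 430 \cdot \frac{1}{822} = \frac{215}{411} \approx 0.52311$)
$v{\left(o{\left(6 \right)} \right)} O + E = \left(-9\right) \frac{215}{411} - 1 = - \frac{645}{137} - 1 = - \frac{782}{137}$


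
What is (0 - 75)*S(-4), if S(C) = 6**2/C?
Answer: 675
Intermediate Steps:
S(C) = 36/C
(0 - 75)*S(-4) = (0 - 75)*(36/(-4)) = -2700*(-1)/4 = -75*(-9) = 675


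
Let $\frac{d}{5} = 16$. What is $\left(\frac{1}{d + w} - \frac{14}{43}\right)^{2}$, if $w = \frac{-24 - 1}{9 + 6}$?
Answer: $\frac{9991921}{102111025} \approx 0.097854$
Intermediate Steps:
$d = 80$ ($d = 5 \cdot 16 = 80$)
$w = - \frac{5}{3}$ ($w = - \frac{25}{15} = \left(-25\right) \frac{1}{15} = - \frac{5}{3} \approx -1.6667$)
$\left(\frac{1}{d + w} - \frac{14}{43}\right)^{2} = \left(\frac{1}{80 - \frac{5}{3}} - \frac{14}{43}\right)^{2} = \left(\frac{1}{\frac{235}{3}} - \frac{14}{43}\right)^{2} = \left(\frac{3}{235} - \frac{14}{43}\right)^{2} = \left(- \frac{3161}{10105}\right)^{2} = \frac{9991921}{102111025}$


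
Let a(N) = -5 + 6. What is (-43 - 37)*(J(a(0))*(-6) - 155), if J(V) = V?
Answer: 12880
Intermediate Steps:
a(N) = 1
(-43 - 37)*(J(a(0))*(-6) - 155) = (-43 - 37)*(1*(-6) - 155) = -80*(-6 - 155) = -80*(-161) = 12880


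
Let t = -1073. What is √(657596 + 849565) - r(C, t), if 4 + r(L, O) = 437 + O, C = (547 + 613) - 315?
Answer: 640 + √1507161 ≈ 1867.7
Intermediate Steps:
C = 845 (C = 1160 - 315 = 845)
r(L, O) = 433 + O (r(L, O) = -4 + (437 + O) = 433 + O)
√(657596 + 849565) - r(C, t) = √(657596 + 849565) - (433 - 1073) = √1507161 - 1*(-640) = √1507161 + 640 = 640 + √1507161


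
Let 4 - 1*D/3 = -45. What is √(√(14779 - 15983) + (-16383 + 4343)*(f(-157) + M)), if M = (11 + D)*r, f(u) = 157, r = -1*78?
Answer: √(146490680 + 2*I*√301) ≈ 12103.0 + 0.e-3*I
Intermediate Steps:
r = -78
D = 147 (D = 12 - 3*(-45) = 12 + 135 = 147)
M = -12324 (M = (11 + 147)*(-78) = 158*(-78) = -12324)
√(√(14779 - 15983) + (-16383 + 4343)*(f(-157) + M)) = √(√(14779 - 15983) + (-16383 + 4343)*(157 - 12324)) = √(√(-1204) - 12040*(-12167)) = √(2*I*√301 + 146490680) = √(146490680 + 2*I*√301)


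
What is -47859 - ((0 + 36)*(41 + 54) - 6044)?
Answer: -45235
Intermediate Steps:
-47859 - ((0 + 36)*(41 + 54) - 6044) = -47859 - (36*95 - 6044) = -47859 - (3420 - 6044) = -47859 - 1*(-2624) = -47859 + 2624 = -45235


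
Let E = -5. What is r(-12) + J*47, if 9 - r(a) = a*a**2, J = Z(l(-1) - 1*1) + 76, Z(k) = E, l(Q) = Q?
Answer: 5074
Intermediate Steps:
Z(k) = -5
J = 71 (J = -5 + 76 = 71)
r(a) = 9 - a**3 (r(a) = 9 - a*a**2 = 9 - a**3)
r(-12) + J*47 = (9 - 1*(-12)**3) + 71*47 = (9 - 1*(-1728)) + 3337 = (9 + 1728) + 3337 = 1737 + 3337 = 5074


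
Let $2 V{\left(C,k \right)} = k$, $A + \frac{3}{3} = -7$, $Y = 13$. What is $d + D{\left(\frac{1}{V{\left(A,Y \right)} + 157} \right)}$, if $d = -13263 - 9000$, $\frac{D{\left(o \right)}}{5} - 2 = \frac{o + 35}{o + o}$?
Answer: $- \frac{31777}{4} \approx -7944.3$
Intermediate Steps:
$A = -8$ ($A = -1 - 7 = -8$)
$V{\left(C,k \right)} = \frac{k}{2}$
$D{\left(o \right)} = 10 + \frac{5 \left(35 + o\right)}{2 o}$ ($D{\left(o \right)} = 10 + 5 \frac{o + 35}{o + o} = 10 + 5 \frac{35 + o}{2 o} = 10 + \frac{5 \left(35 + o\right)}{2 o}$)
$d = -22263$ ($d = -13263 - 9000 = -22263$)
$d + D{\left(\frac{1}{V{\left(A,Y \right)} + 157} \right)} = -22263 + \frac{25 \left(7 + \frac{1}{\frac{1}{2} \cdot 13 + 157}\right)}{2 \frac{1}{\frac{1}{2} \cdot 13 + 157}} = -22263 + \frac{25 \left(7 + \frac{1}{\frac{13}{2} + 157}\right)}{2 \frac{1}{\frac{13}{2} + 157}} = -22263 + \frac{25 \left(7 + \frac{1}{\frac{327}{2}}\right)}{2 \frac{1}{\frac{327}{2}}} = -22263 + \frac{25 \left(7 + \frac{2}{327}\right)}{2 \cdot \frac{2}{327}} = -22263 + \frac{25}{2} \cdot \frac{327}{2} \cdot \frac{2291}{327} = -22263 + \frac{57275}{4} = - \frac{31777}{4}$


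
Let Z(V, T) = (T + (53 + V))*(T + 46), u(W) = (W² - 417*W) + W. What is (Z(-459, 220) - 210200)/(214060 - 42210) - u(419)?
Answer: -108137563/85925 ≈ -1258.5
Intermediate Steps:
u(W) = W² - 416*W
Z(V, T) = (46 + T)*(53 + T + V) (Z(V, T) = (53 + T + V)*(46 + T) = (46 + T)*(53 + T + V))
(Z(-459, 220) - 210200)/(214060 - 42210) - u(419) = ((2438 + 220² + 46*(-459) + 99*220 + 220*(-459)) - 210200)/(214060 - 42210) - 419*(-416 + 419) = ((2438 + 48400 - 21114 + 21780 - 100980) - 210200)/171850 - 419*3 = (-49476 - 210200)*(1/171850) - 1*1257 = -259676*1/171850 - 1257 = -129838/85925 - 1257 = -108137563/85925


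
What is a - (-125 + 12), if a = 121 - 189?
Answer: 45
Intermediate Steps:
a = -68
a - (-125 + 12) = -68 - (-125 + 12) = -68 - 1*(-113) = -68 + 113 = 45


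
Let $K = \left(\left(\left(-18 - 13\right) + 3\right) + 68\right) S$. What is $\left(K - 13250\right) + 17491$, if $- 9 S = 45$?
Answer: $4041$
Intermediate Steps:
$S = -5$ ($S = \left(- \frac{1}{9}\right) 45 = -5$)
$K = -200$ ($K = \left(\left(\left(-18 - 13\right) + 3\right) + 68\right) \left(-5\right) = \left(\left(-31 + 3\right) + 68\right) \left(-5\right) = \left(-28 + 68\right) \left(-5\right) = 40 \left(-5\right) = -200$)
$\left(K - 13250\right) + 17491 = \left(-200 - 13250\right) + 17491 = -13450 + 17491 = 4041$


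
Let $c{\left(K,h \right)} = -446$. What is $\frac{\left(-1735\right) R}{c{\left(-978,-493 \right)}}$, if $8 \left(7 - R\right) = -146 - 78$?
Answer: $\frac{60725}{446} \approx 136.15$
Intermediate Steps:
$R = 35$ ($R = 7 - \frac{-146 - 78}{8} = 7 - -28 = 7 + 28 = 35$)
$\frac{\left(-1735\right) R}{c{\left(-978,-493 \right)}} = \frac{\left(-1735\right) 35}{-446} = \left(-60725\right) \left(- \frac{1}{446}\right) = \frac{60725}{446}$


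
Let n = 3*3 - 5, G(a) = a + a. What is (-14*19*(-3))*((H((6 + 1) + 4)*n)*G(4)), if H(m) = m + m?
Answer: 561792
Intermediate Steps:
H(m) = 2*m
G(a) = 2*a
n = 4 (n = 9 - 5 = 4)
(-14*19*(-3))*((H((6 + 1) + 4)*n)*G(4)) = (-14*19*(-3))*(((2*((6 + 1) + 4))*4)*(2*4)) = (-266*(-3))*(((2*(7 + 4))*4)*8) = 798*(((2*11)*4)*8) = 798*((22*4)*8) = 798*(88*8) = 798*704 = 561792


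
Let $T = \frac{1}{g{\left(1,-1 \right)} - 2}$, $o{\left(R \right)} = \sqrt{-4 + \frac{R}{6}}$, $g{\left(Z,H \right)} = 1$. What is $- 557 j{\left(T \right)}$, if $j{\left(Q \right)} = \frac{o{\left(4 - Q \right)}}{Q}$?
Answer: $\frac{557 i \sqrt{114}}{6} \approx 991.19 i$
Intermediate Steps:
$o{\left(R \right)} = \sqrt{-4 + \frac{R}{6}}$ ($o{\left(R \right)} = \sqrt{-4 + R \frac{1}{6}} = \sqrt{-4 + \frac{R}{6}}$)
$T = -1$ ($T = \frac{1}{1 - 2} = \frac{1}{-1} = -1$)
$j{\left(Q \right)} = \frac{\sqrt{-120 - 6 Q}}{6 Q}$ ($j{\left(Q \right)} = \frac{\frac{1}{6} \sqrt{-144 + 6 \left(4 - Q\right)}}{Q} = \frac{\frac{1}{6} \sqrt{-144 - \left(-24 + 6 Q\right)}}{Q} = \frac{\frac{1}{6} \sqrt{-120 - 6 Q}}{Q} = \frac{\sqrt{-120 - 6 Q}}{6 Q}$)
$- 557 j{\left(T \right)} = - 557 \frac{\sqrt{-120 - -6}}{6 \left(-1\right)} = - 557 \cdot \frac{1}{6} \left(-1\right) \sqrt{-120 + 6} = - 557 \cdot \frac{1}{6} \left(-1\right) \sqrt{-114} = - 557 \cdot \frac{1}{6} \left(-1\right) i \sqrt{114} = - 557 \left(- \frac{i \sqrt{114}}{6}\right) = \frac{557 i \sqrt{114}}{6}$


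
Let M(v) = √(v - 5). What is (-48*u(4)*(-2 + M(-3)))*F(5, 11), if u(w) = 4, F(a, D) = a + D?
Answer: 6144 - 6144*I*√2 ≈ 6144.0 - 8688.9*I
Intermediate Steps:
F(a, D) = D + a
M(v) = √(-5 + v)
(-48*u(4)*(-2 + M(-3)))*F(5, 11) = (-192*(-2 + √(-5 - 3)))*(11 + 5) = -192*(-2 + √(-8))*16 = -192*(-2 + 2*I*√2)*16 = -48*(-8 + 8*I*√2)*16 = (384 - 384*I*√2)*16 = 6144 - 6144*I*√2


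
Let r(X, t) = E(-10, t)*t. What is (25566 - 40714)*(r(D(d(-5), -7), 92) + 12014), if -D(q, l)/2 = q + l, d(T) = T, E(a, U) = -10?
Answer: -168051912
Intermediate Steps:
D(q, l) = -2*l - 2*q (D(q, l) = -2*(q + l) = -2*(l + q) = -2*l - 2*q)
r(X, t) = -10*t
(25566 - 40714)*(r(D(d(-5), -7), 92) + 12014) = (25566 - 40714)*(-10*92 + 12014) = -15148*(-920 + 12014) = -15148*11094 = -168051912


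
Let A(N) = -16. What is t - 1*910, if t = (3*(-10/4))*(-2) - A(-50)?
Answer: -879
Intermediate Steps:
t = 31 (t = (3*(-10/4))*(-2) - 1*(-16) = (3*(-10*¼))*(-2) + 16 = (3*(-5/2))*(-2) + 16 = -15/2*(-2) + 16 = 15 + 16 = 31)
t - 1*910 = 31 - 1*910 = 31 - 910 = -879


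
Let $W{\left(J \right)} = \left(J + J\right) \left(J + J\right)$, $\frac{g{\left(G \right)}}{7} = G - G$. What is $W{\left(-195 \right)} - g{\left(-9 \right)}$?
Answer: $152100$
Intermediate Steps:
$g{\left(G \right)} = 0$ ($g{\left(G \right)} = 7 \left(G - G\right) = 7 \cdot 0 = 0$)
$W{\left(J \right)} = 4 J^{2}$ ($W{\left(J \right)} = 2 J 2 J = 4 J^{2}$)
$W{\left(-195 \right)} - g{\left(-9 \right)} = 4 \left(-195\right)^{2} - 0 = 4 \cdot 38025 + 0 = 152100 + 0 = 152100$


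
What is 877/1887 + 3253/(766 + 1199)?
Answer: 873524/411995 ≈ 2.1202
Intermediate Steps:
877/1887 + 3253/(766 + 1199) = 877*(1/1887) + 3253/1965 = 877/1887 + 3253*(1/1965) = 877/1887 + 3253/1965 = 873524/411995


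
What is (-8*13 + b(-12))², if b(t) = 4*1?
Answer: 10000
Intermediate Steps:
b(t) = 4
(-8*13 + b(-12))² = (-8*13 + 4)² = (-104 + 4)² = (-100)² = 10000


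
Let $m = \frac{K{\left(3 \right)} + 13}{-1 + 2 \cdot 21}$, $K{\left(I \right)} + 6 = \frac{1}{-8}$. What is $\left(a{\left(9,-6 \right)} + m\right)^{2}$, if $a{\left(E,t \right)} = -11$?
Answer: $\frac{12623809}{107584} \approx 117.34$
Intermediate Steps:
$K{\left(I \right)} = - \frac{49}{8}$ ($K{\left(I \right)} = -6 + \frac{1}{-8} = -6 - \frac{1}{8} = - \frac{49}{8}$)
$m = \frac{55}{328}$ ($m = \frac{- \frac{49}{8} + 13}{-1 + 2 \cdot 21} = \frac{55}{8 \left(-1 + 42\right)} = \frac{55}{8 \cdot 41} = \frac{55}{8} \cdot \frac{1}{41} = \frac{55}{328} \approx 0.16768$)
$\left(a{\left(9,-6 \right)} + m\right)^{2} = \left(-11 + \frac{55}{328}\right)^{2} = \left(- \frac{3553}{328}\right)^{2} = \frac{12623809}{107584}$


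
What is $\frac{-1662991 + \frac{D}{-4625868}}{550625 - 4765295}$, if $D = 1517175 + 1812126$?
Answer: $\frac{2564260060163}{6498835694520} \approx 0.39457$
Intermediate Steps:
$D = 3329301$
$\frac{-1662991 + \frac{D}{-4625868}}{550625 - 4765295} = \frac{-1662991 + \frac{3329301}{-4625868}}{550625 - 4765295} = \frac{-1662991 + 3329301 \left(- \frac{1}{4625868}\right)}{-4214670} = \left(-1662991 - \frac{1109767}{1541956}\right) \left(- \frac{1}{4214670}\right) = \left(- \frac{2564260060163}{1541956}\right) \left(- \frac{1}{4214670}\right) = \frac{2564260060163}{6498835694520}$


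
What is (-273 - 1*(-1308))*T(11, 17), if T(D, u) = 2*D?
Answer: 22770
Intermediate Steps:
(-273 - 1*(-1308))*T(11, 17) = (-273 - 1*(-1308))*(2*11) = (-273 + 1308)*22 = 1035*22 = 22770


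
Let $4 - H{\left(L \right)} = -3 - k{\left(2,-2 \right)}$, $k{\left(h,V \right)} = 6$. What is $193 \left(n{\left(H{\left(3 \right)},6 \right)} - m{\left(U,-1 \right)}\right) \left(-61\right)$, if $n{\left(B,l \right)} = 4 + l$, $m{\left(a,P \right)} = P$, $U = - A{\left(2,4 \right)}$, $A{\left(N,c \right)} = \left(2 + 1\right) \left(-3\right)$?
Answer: $-129503$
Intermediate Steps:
$A{\left(N,c \right)} = -9$ ($A{\left(N,c \right)} = 3 \left(-3\right) = -9$)
$H{\left(L \right)} = 13$ ($H{\left(L \right)} = 4 - \left(-3 - 6\right) = 4 - -9 = 4 + 9 = 13$)
$U = 9$ ($U = \left(-1\right) \left(-9\right) = 9$)
$193 \left(n{\left(H{\left(3 \right)},6 \right)} - m{\left(U,-1 \right)}\right) \left(-61\right) = 193 \left(\left(4 + 6\right) - -1\right) \left(-61\right) = 193 \left(10 + 1\right) \left(-61\right) = 193 \cdot 11 \left(-61\right) = 2123 \left(-61\right) = -129503$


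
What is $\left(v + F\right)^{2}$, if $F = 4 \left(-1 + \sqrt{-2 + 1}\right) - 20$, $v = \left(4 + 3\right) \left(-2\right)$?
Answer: $1428 - 304 i \approx 1428.0 - 304.0 i$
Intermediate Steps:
$v = -14$ ($v = 7 \left(-2\right) = -14$)
$F = -24 + 4 i$ ($F = 4 \left(-1 + \sqrt{-1}\right) - 20 = 4 \left(-1 + i\right) - 20 = \left(-4 + 4 i\right) - 20 = -24 + 4 i \approx -24.0 + 4.0 i$)
$\left(v + F\right)^{2} = \left(-14 - \left(24 - 4 i\right)\right)^{2} = \left(-38 + 4 i\right)^{2}$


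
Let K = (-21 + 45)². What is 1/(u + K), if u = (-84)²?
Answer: 1/7632 ≈ 0.00013103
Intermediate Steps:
u = 7056
K = 576 (K = 24² = 576)
1/(u + K) = 1/(7056 + 576) = 1/7632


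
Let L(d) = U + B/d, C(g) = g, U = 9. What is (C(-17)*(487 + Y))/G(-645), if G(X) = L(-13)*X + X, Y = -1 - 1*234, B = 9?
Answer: 18564/26015 ≈ 0.71359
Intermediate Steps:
Y = -235 (Y = -1 - 234 = -235)
L(d) = 9 + 9/d
G(X) = 121*X/13 (G(X) = (9 + 9/(-13))*X + X = (9 + 9*(-1/13))*X + X = (9 - 9/13)*X + X = 108*X/13 + X = 121*X/13)
(C(-17)*(487 + Y))/G(-645) = (-17*(487 - 235))/(((121/13)*(-645))) = (-17*252)/(-78045/13) = -4284*(-13/78045) = 18564/26015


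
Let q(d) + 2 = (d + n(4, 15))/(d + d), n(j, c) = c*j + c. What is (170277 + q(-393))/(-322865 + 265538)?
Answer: -22306078/7509837 ≈ -2.9702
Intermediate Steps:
n(j, c) = c + c*j
q(d) = -2 + (75 + d)/(2*d) (q(d) = -2 + (d + 15*(1 + 4))/(d + d) = -2 + (d + 15*5)/((2*d)) = -2 + (d + 75)*(1/(2*d)) = -2 + (75 + d)*(1/(2*d)) = -2 + (75 + d)/(2*d))
(170277 + q(-393))/(-322865 + 265538) = (170277 + (3/2)*(25 - 1*(-393))/(-393))/(-322865 + 265538) = (170277 + (3/2)*(-1/393)*(25 + 393))/(-57327) = (170277 + (3/2)*(-1/393)*418)*(-1/57327) = (170277 - 209/131)*(-1/57327) = (22306078/131)*(-1/57327) = -22306078/7509837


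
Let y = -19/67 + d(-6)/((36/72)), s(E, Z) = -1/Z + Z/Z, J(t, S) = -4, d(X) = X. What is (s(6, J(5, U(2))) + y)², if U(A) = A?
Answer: 8743849/71824 ≈ 121.74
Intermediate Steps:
s(E, Z) = 1 - 1/Z (s(E, Z) = -1/Z + 1 = 1 - 1/Z)
y = -823/67 (y = -19/67 - 6/(36/72) = -19*1/67 - 6/(36*(1/72)) = -19/67 - 6/½ = -19/67 - 6*2 = -19/67 - 12 = -823/67 ≈ -12.284)
(s(6, J(5, U(2))) + y)² = ((-1 - 4)/(-4) - 823/67)² = (-¼*(-5) - 823/67)² = (5/4 - 823/67)² = (-2957/268)² = 8743849/71824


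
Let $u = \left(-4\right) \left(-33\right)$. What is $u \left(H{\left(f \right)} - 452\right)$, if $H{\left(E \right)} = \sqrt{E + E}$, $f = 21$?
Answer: $-59664 + 132 \sqrt{42} \approx -58809.0$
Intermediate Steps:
$u = 132$
$H{\left(E \right)} = \sqrt{2} \sqrt{E}$ ($H{\left(E \right)} = \sqrt{2 E} = \sqrt{2} \sqrt{E}$)
$u \left(H{\left(f \right)} - 452\right) = 132 \left(\sqrt{2} \sqrt{21} - 452\right) = 132 \left(\sqrt{42} - 452\right) = 132 \left(-452 + \sqrt{42}\right) = -59664 + 132 \sqrt{42}$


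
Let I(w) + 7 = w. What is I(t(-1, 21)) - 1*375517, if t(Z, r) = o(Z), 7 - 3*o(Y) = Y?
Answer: -1126564/3 ≈ -3.7552e+5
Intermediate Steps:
o(Y) = 7/3 - Y/3
t(Z, r) = 7/3 - Z/3
I(w) = -7 + w
I(t(-1, 21)) - 1*375517 = (-7 + (7/3 - 1/3*(-1))) - 1*375517 = (-7 + (7/3 + 1/3)) - 375517 = (-7 + 8/3) - 375517 = -13/3 - 375517 = -1126564/3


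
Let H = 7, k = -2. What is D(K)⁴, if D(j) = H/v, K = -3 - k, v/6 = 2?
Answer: 2401/20736 ≈ 0.11579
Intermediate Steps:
v = 12 (v = 6*2 = 12)
K = -1 (K = -3 - 1*(-2) = -3 + 2 = -1)
D(j) = 7/12
D(K)⁴ = (7/12)⁴ = 2401/20736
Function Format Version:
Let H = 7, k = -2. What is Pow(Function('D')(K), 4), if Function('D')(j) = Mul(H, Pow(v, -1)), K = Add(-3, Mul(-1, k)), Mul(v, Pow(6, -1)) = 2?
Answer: Rational(2401, 20736) ≈ 0.11579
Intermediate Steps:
v = 12 (v = Mul(6, 2) = 12)
K = -1 (K = Add(-3, Mul(-1, -2)) = Add(-3, 2) = -1)
Function('D')(j) = Rational(7, 12) (Function('D')(j) = Mul(7, Pow(12, -1)) = Mul(7, Rational(1, 12)) = Rational(7, 12))
Pow(Function('D')(K), 4) = Pow(Rational(7, 12), 4) = Rational(2401, 20736)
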